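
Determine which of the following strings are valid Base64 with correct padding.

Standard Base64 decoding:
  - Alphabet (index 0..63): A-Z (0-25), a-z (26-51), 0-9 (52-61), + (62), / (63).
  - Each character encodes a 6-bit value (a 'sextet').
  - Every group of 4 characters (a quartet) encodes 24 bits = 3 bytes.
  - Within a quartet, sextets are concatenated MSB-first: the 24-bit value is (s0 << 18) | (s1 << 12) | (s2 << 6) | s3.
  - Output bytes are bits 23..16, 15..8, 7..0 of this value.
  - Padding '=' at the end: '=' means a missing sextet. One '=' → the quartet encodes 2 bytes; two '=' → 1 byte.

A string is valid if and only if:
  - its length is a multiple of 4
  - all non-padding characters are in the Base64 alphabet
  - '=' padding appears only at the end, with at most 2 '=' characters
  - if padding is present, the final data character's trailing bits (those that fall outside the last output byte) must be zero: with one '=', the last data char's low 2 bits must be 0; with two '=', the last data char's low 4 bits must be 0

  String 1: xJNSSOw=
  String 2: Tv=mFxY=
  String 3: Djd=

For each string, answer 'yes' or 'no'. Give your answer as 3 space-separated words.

Answer: yes no no

Derivation:
String 1: 'xJNSSOw=' → valid
String 2: 'Tv=mFxY=' → invalid (bad char(s): ['=']; '=' in middle)
String 3: 'Djd=' → invalid (bad trailing bits)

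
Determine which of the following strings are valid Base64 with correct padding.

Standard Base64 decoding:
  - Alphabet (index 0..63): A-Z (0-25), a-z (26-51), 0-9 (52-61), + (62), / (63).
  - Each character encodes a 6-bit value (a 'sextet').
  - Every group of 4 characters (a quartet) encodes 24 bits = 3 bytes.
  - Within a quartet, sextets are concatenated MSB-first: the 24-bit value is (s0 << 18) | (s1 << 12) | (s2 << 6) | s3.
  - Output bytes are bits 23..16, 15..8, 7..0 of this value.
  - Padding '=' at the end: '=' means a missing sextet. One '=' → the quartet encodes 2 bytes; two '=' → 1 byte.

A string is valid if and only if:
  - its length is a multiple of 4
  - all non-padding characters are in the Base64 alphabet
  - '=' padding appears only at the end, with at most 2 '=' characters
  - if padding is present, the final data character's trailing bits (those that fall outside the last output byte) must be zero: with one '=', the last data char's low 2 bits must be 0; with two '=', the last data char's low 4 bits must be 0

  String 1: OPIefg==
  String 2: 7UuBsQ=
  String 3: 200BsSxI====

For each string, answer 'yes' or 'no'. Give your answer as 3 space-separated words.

Answer: yes no no

Derivation:
String 1: 'OPIefg==' → valid
String 2: '7UuBsQ=' → invalid (len=7 not mult of 4)
String 3: '200BsSxI====' → invalid (4 pad chars (max 2))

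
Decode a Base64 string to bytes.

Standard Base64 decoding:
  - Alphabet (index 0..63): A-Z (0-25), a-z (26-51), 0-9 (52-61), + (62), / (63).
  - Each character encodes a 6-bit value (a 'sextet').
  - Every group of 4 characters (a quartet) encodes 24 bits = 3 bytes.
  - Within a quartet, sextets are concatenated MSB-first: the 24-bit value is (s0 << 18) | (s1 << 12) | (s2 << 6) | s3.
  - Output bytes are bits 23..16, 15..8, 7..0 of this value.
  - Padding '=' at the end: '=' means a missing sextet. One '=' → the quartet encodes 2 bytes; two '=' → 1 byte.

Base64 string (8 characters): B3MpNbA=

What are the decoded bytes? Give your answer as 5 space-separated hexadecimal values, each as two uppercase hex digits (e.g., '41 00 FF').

After char 0 ('B'=1): chars_in_quartet=1 acc=0x1 bytes_emitted=0
After char 1 ('3'=55): chars_in_quartet=2 acc=0x77 bytes_emitted=0
After char 2 ('M'=12): chars_in_quartet=3 acc=0x1DCC bytes_emitted=0
After char 3 ('p'=41): chars_in_quartet=4 acc=0x77329 -> emit 07 73 29, reset; bytes_emitted=3
After char 4 ('N'=13): chars_in_quartet=1 acc=0xD bytes_emitted=3
After char 5 ('b'=27): chars_in_quartet=2 acc=0x35B bytes_emitted=3
After char 6 ('A'=0): chars_in_quartet=3 acc=0xD6C0 bytes_emitted=3
Padding '=': partial quartet acc=0xD6C0 -> emit 35 B0; bytes_emitted=5

Answer: 07 73 29 35 B0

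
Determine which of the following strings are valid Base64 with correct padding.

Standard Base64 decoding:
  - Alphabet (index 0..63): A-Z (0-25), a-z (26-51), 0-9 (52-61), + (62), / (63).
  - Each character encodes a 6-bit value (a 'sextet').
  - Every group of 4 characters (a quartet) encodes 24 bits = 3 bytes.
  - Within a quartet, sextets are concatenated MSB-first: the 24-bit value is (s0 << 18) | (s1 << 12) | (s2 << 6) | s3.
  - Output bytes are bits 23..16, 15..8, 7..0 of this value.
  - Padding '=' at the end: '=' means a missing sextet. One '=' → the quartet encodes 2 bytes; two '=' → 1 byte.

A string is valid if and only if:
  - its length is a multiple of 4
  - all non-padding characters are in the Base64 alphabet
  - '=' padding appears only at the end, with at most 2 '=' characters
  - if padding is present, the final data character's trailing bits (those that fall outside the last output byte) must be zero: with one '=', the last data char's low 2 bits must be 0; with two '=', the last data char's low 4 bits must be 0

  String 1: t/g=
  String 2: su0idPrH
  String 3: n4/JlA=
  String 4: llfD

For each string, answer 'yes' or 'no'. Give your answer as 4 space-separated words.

Answer: yes yes no yes

Derivation:
String 1: 't/g=' → valid
String 2: 'su0idPrH' → valid
String 3: 'n4/JlA=' → invalid (len=7 not mult of 4)
String 4: 'llfD' → valid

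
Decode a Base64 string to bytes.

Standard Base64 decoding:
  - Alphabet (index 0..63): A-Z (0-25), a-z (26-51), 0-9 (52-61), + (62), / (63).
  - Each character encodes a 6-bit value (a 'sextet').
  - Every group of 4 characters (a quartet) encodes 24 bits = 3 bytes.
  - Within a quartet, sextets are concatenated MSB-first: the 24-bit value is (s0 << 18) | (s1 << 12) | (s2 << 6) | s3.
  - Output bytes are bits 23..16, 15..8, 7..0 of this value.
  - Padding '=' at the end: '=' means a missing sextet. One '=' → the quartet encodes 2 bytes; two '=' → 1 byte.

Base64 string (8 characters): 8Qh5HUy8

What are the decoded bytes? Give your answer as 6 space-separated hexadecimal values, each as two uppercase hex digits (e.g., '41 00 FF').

After char 0 ('8'=60): chars_in_quartet=1 acc=0x3C bytes_emitted=0
After char 1 ('Q'=16): chars_in_quartet=2 acc=0xF10 bytes_emitted=0
After char 2 ('h'=33): chars_in_quartet=3 acc=0x3C421 bytes_emitted=0
After char 3 ('5'=57): chars_in_quartet=4 acc=0xF10879 -> emit F1 08 79, reset; bytes_emitted=3
After char 4 ('H'=7): chars_in_quartet=1 acc=0x7 bytes_emitted=3
After char 5 ('U'=20): chars_in_quartet=2 acc=0x1D4 bytes_emitted=3
After char 6 ('y'=50): chars_in_quartet=3 acc=0x7532 bytes_emitted=3
After char 7 ('8'=60): chars_in_quartet=4 acc=0x1D4CBC -> emit 1D 4C BC, reset; bytes_emitted=6

Answer: F1 08 79 1D 4C BC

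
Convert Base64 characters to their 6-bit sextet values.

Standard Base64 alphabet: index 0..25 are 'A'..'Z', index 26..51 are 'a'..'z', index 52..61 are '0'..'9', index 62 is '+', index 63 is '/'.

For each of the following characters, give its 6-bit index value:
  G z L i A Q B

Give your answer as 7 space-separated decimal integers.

Answer: 6 51 11 34 0 16 1

Derivation:
'G': A..Z range, ord('G') − ord('A') = 6
'z': a..z range, 26 + ord('z') − ord('a') = 51
'L': A..Z range, ord('L') − ord('A') = 11
'i': a..z range, 26 + ord('i') − ord('a') = 34
'A': A..Z range, ord('A') − ord('A') = 0
'Q': A..Z range, ord('Q') − ord('A') = 16
'B': A..Z range, ord('B') − ord('A') = 1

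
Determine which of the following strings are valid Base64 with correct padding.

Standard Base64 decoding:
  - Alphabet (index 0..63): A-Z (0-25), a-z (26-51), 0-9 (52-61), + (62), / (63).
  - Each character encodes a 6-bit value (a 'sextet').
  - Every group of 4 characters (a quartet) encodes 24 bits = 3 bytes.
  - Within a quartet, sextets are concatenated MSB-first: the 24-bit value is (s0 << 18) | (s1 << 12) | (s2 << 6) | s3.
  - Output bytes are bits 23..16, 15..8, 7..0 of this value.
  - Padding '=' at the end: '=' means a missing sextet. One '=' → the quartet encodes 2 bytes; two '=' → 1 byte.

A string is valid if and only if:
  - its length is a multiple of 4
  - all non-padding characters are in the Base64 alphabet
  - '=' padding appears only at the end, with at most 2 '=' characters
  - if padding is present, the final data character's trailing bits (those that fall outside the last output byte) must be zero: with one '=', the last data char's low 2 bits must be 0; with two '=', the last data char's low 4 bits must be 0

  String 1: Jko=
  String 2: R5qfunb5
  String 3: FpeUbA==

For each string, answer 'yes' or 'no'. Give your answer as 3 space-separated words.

Answer: yes yes yes

Derivation:
String 1: 'Jko=' → valid
String 2: 'R5qfunb5' → valid
String 3: 'FpeUbA==' → valid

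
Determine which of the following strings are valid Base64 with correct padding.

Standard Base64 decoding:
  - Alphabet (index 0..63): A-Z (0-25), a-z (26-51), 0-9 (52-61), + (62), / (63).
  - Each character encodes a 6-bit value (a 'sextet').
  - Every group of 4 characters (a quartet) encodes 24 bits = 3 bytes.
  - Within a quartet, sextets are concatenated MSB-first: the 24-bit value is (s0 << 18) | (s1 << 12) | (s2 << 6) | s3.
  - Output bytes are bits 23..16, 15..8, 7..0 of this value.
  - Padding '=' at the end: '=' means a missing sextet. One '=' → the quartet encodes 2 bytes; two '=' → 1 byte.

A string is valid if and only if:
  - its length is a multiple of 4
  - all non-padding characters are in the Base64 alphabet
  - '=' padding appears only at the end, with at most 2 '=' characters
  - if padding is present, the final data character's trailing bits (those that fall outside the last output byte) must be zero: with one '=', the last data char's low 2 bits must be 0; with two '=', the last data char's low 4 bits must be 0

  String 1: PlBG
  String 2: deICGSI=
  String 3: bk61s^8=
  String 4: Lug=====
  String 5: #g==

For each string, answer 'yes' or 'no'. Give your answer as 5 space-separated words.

String 1: 'PlBG' → valid
String 2: 'deICGSI=' → valid
String 3: 'bk61s^8=' → invalid (bad char(s): ['^'])
String 4: 'Lug=====' → invalid (5 pad chars (max 2))
String 5: '#g==' → invalid (bad char(s): ['#'])

Answer: yes yes no no no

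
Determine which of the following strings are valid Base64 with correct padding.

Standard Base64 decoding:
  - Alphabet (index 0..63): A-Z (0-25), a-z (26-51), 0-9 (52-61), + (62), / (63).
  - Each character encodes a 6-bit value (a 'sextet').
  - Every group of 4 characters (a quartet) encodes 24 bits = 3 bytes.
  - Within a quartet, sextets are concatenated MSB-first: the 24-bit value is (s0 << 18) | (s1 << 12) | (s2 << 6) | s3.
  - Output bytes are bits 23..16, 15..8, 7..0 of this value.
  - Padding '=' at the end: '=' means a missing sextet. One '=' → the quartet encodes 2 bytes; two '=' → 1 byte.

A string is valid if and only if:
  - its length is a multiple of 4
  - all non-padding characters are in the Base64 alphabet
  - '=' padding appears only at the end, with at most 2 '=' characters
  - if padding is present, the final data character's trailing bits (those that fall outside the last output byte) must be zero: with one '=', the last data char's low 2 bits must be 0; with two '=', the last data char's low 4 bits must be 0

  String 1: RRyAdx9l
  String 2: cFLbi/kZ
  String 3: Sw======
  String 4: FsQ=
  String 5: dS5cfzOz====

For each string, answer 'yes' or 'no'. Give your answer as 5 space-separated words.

Answer: yes yes no yes no

Derivation:
String 1: 'RRyAdx9l' → valid
String 2: 'cFLbi/kZ' → valid
String 3: 'Sw======' → invalid (6 pad chars (max 2))
String 4: 'FsQ=' → valid
String 5: 'dS5cfzOz====' → invalid (4 pad chars (max 2))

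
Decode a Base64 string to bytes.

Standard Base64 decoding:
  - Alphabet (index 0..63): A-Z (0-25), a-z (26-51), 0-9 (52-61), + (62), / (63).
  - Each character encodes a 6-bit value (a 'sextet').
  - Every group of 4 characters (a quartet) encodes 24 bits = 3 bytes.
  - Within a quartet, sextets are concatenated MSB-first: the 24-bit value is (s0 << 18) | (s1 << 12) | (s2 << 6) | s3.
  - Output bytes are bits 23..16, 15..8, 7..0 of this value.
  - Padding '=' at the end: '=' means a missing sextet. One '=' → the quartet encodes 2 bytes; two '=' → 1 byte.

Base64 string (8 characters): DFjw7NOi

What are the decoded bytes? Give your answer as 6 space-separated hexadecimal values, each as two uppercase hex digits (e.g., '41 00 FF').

After char 0 ('D'=3): chars_in_quartet=1 acc=0x3 bytes_emitted=0
After char 1 ('F'=5): chars_in_quartet=2 acc=0xC5 bytes_emitted=0
After char 2 ('j'=35): chars_in_quartet=3 acc=0x3163 bytes_emitted=0
After char 3 ('w'=48): chars_in_quartet=4 acc=0xC58F0 -> emit 0C 58 F0, reset; bytes_emitted=3
After char 4 ('7'=59): chars_in_quartet=1 acc=0x3B bytes_emitted=3
After char 5 ('N'=13): chars_in_quartet=2 acc=0xECD bytes_emitted=3
After char 6 ('O'=14): chars_in_quartet=3 acc=0x3B34E bytes_emitted=3
After char 7 ('i'=34): chars_in_quartet=4 acc=0xECD3A2 -> emit EC D3 A2, reset; bytes_emitted=6

Answer: 0C 58 F0 EC D3 A2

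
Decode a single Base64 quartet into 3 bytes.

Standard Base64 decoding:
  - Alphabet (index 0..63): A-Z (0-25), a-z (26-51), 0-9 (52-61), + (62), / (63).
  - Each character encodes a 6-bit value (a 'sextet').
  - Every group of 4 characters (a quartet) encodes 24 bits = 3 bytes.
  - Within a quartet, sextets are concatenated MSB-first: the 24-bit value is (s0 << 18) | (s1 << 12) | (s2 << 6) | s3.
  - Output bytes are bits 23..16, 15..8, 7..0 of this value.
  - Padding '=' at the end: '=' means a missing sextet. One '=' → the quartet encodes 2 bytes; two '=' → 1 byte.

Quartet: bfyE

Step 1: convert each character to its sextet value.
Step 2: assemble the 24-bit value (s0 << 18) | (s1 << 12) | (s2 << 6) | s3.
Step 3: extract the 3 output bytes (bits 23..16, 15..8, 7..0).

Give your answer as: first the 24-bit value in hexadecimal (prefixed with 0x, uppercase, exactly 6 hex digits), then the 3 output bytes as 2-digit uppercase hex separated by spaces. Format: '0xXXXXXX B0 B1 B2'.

Answer: 0x6DFC84 6D FC 84

Derivation:
Sextets: b=27, f=31, y=50, E=4
24-bit: (27<<18) | (31<<12) | (50<<6) | 4
      = 0x6C0000 | 0x01F000 | 0x000C80 | 0x000004
      = 0x6DFC84
Bytes: (v>>16)&0xFF=6D, (v>>8)&0xFF=FC, v&0xFF=84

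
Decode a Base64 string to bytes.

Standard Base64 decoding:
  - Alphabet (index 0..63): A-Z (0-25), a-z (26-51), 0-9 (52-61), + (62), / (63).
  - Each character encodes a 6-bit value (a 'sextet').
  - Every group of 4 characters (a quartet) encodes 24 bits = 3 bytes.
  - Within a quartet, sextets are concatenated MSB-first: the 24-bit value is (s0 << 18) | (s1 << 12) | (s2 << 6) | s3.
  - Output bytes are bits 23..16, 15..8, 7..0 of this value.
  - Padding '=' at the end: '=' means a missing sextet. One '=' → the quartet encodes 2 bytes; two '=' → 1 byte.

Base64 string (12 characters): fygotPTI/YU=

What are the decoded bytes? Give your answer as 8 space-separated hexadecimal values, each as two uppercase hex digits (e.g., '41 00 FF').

After char 0 ('f'=31): chars_in_quartet=1 acc=0x1F bytes_emitted=0
After char 1 ('y'=50): chars_in_quartet=2 acc=0x7F2 bytes_emitted=0
After char 2 ('g'=32): chars_in_quartet=3 acc=0x1FCA0 bytes_emitted=0
After char 3 ('o'=40): chars_in_quartet=4 acc=0x7F2828 -> emit 7F 28 28, reset; bytes_emitted=3
After char 4 ('t'=45): chars_in_quartet=1 acc=0x2D bytes_emitted=3
After char 5 ('P'=15): chars_in_quartet=2 acc=0xB4F bytes_emitted=3
After char 6 ('T'=19): chars_in_quartet=3 acc=0x2D3D3 bytes_emitted=3
After char 7 ('I'=8): chars_in_quartet=4 acc=0xB4F4C8 -> emit B4 F4 C8, reset; bytes_emitted=6
After char 8 ('/'=63): chars_in_quartet=1 acc=0x3F bytes_emitted=6
After char 9 ('Y'=24): chars_in_quartet=2 acc=0xFD8 bytes_emitted=6
After char 10 ('U'=20): chars_in_quartet=3 acc=0x3F614 bytes_emitted=6
Padding '=': partial quartet acc=0x3F614 -> emit FD 85; bytes_emitted=8

Answer: 7F 28 28 B4 F4 C8 FD 85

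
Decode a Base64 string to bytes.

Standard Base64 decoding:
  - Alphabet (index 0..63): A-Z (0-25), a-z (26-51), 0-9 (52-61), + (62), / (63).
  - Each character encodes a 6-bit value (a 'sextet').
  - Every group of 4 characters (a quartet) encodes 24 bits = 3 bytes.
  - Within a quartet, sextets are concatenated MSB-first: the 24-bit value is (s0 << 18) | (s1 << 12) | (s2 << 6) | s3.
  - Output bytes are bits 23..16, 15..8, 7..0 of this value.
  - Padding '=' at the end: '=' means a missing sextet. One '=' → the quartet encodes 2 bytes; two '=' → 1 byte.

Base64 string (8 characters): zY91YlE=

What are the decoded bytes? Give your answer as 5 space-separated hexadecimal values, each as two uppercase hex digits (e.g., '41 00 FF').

Answer: CD 8F 75 62 51

Derivation:
After char 0 ('z'=51): chars_in_quartet=1 acc=0x33 bytes_emitted=0
After char 1 ('Y'=24): chars_in_quartet=2 acc=0xCD8 bytes_emitted=0
After char 2 ('9'=61): chars_in_quartet=3 acc=0x3363D bytes_emitted=0
After char 3 ('1'=53): chars_in_quartet=4 acc=0xCD8F75 -> emit CD 8F 75, reset; bytes_emitted=3
After char 4 ('Y'=24): chars_in_quartet=1 acc=0x18 bytes_emitted=3
After char 5 ('l'=37): chars_in_quartet=2 acc=0x625 bytes_emitted=3
After char 6 ('E'=4): chars_in_quartet=3 acc=0x18944 bytes_emitted=3
Padding '=': partial quartet acc=0x18944 -> emit 62 51; bytes_emitted=5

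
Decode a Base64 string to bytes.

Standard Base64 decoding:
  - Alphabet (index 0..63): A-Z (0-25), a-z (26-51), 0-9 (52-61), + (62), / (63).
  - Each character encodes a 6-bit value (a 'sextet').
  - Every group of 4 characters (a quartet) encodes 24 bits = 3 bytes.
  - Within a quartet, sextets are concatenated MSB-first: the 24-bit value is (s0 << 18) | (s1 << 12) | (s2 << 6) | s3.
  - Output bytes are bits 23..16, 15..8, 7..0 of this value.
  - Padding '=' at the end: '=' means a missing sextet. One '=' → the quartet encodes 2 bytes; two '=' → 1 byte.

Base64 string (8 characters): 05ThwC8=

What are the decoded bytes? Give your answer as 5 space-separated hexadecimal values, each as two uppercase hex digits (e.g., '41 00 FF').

Answer: D3 94 E1 C0 2F

Derivation:
After char 0 ('0'=52): chars_in_quartet=1 acc=0x34 bytes_emitted=0
After char 1 ('5'=57): chars_in_quartet=2 acc=0xD39 bytes_emitted=0
After char 2 ('T'=19): chars_in_quartet=3 acc=0x34E53 bytes_emitted=0
After char 3 ('h'=33): chars_in_quartet=4 acc=0xD394E1 -> emit D3 94 E1, reset; bytes_emitted=3
After char 4 ('w'=48): chars_in_quartet=1 acc=0x30 bytes_emitted=3
After char 5 ('C'=2): chars_in_quartet=2 acc=0xC02 bytes_emitted=3
After char 6 ('8'=60): chars_in_quartet=3 acc=0x300BC bytes_emitted=3
Padding '=': partial quartet acc=0x300BC -> emit C0 2F; bytes_emitted=5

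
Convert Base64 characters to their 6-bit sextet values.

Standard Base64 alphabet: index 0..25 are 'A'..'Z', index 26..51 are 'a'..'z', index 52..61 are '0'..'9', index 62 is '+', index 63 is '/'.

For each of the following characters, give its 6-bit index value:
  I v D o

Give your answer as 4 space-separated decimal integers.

'I': A..Z range, ord('I') − ord('A') = 8
'v': a..z range, 26 + ord('v') − ord('a') = 47
'D': A..Z range, ord('D') − ord('A') = 3
'o': a..z range, 26 + ord('o') − ord('a') = 40

Answer: 8 47 3 40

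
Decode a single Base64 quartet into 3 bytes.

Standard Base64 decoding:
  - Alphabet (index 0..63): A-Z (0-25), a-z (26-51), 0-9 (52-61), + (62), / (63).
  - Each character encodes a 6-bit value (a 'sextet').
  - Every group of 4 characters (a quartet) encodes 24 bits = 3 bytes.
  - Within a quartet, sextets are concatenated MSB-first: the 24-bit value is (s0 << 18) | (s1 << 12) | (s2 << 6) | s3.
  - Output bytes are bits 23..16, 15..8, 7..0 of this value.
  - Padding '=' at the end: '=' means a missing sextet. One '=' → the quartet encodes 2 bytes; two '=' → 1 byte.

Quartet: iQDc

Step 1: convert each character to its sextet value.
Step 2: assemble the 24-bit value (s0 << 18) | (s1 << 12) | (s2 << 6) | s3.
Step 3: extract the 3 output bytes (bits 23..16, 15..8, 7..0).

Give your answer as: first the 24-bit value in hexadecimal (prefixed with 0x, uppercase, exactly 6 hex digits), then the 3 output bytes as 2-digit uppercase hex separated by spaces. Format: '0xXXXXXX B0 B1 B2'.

Sextets: i=34, Q=16, D=3, c=28
24-bit: (34<<18) | (16<<12) | (3<<6) | 28
      = 0x880000 | 0x010000 | 0x0000C0 | 0x00001C
      = 0x8900DC
Bytes: (v>>16)&0xFF=89, (v>>8)&0xFF=00, v&0xFF=DC

Answer: 0x8900DC 89 00 DC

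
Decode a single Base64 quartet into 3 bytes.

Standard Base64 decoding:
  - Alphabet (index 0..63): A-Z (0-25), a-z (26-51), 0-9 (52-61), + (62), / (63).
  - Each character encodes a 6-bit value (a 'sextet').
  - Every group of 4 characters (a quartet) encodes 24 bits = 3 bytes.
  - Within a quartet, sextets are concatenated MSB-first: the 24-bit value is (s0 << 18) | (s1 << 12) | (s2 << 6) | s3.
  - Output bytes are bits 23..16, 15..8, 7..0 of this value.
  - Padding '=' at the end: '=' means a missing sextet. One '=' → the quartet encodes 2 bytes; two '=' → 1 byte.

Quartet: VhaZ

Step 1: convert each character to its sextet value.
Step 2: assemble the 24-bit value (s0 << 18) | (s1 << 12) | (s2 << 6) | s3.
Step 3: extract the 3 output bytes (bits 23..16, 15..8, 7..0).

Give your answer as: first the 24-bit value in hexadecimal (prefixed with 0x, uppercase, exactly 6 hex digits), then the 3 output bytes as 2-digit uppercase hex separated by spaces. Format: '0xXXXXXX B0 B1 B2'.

Answer: 0x561699 56 16 99

Derivation:
Sextets: V=21, h=33, a=26, Z=25
24-bit: (21<<18) | (33<<12) | (26<<6) | 25
      = 0x540000 | 0x021000 | 0x000680 | 0x000019
      = 0x561699
Bytes: (v>>16)&0xFF=56, (v>>8)&0xFF=16, v&0xFF=99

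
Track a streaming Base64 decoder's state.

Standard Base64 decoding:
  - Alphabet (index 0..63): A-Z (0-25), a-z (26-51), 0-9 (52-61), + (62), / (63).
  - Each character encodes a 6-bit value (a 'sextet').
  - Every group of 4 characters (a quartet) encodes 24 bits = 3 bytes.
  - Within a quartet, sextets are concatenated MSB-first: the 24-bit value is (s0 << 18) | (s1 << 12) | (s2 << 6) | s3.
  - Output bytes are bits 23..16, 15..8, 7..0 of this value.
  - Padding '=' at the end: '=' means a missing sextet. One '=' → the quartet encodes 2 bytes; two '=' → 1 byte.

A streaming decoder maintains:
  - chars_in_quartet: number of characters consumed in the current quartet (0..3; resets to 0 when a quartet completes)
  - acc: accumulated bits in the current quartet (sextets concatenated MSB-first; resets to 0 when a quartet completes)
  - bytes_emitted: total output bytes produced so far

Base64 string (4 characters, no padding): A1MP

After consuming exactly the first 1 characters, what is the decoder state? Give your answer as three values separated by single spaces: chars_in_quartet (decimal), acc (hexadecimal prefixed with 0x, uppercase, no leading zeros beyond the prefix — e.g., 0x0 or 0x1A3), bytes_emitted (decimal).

Answer: 1 0x0 0

Derivation:
After char 0 ('A'=0): chars_in_quartet=1 acc=0x0 bytes_emitted=0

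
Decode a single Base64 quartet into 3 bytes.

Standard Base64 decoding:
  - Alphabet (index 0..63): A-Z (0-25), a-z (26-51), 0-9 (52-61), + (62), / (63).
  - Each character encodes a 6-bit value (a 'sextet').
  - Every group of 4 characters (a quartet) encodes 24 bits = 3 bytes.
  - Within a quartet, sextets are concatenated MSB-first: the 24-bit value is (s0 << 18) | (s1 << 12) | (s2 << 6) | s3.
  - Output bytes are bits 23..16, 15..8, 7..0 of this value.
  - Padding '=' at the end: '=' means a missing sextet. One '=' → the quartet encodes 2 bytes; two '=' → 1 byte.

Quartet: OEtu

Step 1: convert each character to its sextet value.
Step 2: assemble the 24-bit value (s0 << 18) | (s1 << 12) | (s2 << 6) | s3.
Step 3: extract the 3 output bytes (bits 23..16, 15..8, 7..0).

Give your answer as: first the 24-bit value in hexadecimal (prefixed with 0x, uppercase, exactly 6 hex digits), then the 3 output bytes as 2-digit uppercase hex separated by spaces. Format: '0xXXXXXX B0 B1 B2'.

Sextets: O=14, E=4, t=45, u=46
24-bit: (14<<18) | (4<<12) | (45<<6) | 46
      = 0x380000 | 0x004000 | 0x000B40 | 0x00002E
      = 0x384B6E
Bytes: (v>>16)&0xFF=38, (v>>8)&0xFF=4B, v&0xFF=6E

Answer: 0x384B6E 38 4B 6E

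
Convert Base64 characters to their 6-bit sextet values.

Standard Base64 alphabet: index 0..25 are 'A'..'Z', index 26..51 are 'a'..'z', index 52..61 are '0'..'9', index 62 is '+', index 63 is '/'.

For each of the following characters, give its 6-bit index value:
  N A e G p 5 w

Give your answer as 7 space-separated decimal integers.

Answer: 13 0 30 6 41 57 48

Derivation:
'N': A..Z range, ord('N') − ord('A') = 13
'A': A..Z range, ord('A') − ord('A') = 0
'e': a..z range, 26 + ord('e') − ord('a') = 30
'G': A..Z range, ord('G') − ord('A') = 6
'p': a..z range, 26 + ord('p') − ord('a') = 41
'5': 0..9 range, 52 + ord('5') − ord('0') = 57
'w': a..z range, 26 + ord('w') − ord('a') = 48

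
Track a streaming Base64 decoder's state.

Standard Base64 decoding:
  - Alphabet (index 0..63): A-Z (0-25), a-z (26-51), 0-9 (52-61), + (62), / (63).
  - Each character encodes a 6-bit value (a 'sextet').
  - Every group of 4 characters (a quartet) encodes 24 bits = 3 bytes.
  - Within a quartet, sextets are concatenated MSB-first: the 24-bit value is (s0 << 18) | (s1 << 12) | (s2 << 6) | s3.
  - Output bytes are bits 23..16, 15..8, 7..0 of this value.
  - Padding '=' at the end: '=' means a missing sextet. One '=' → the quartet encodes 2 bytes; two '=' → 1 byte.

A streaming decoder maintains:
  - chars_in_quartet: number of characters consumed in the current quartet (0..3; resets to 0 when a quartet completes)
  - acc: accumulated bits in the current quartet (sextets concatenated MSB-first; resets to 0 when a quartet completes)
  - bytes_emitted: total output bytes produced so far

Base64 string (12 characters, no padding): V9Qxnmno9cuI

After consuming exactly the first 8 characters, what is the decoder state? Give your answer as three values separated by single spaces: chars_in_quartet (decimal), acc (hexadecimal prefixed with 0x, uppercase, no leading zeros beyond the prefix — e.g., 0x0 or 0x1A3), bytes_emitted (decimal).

After char 0 ('V'=21): chars_in_quartet=1 acc=0x15 bytes_emitted=0
After char 1 ('9'=61): chars_in_quartet=2 acc=0x57D bytes_emitted=0
After char 2 ('Q'=16): chars_in_quartet=3 acc=0x15F50 bytes_emitted=0
After char 3 ('x'=49): chars_in_quartet=4 acc=0x57D431 -> emit 57 D4 31, reset; bytes_emitted=3
After char 4 ('n'=39): chars_in_quartet=1 acc=0x27 bytes_emitted=3
After char 5 ('m'=38): chars_in_quartet=2 acc=0x9E6 bytes_emitted=3
After char 6 ('n'=39): chars_in_quartet=3 acc=0x279A7 bytes_emitted=3
After char 7 ('o'=40): chars_in_quartet=4 acc=0x9E69E8 -> emit 9E 69 E8, reset; bytes_emitted=6

Answer: 0 0x0 6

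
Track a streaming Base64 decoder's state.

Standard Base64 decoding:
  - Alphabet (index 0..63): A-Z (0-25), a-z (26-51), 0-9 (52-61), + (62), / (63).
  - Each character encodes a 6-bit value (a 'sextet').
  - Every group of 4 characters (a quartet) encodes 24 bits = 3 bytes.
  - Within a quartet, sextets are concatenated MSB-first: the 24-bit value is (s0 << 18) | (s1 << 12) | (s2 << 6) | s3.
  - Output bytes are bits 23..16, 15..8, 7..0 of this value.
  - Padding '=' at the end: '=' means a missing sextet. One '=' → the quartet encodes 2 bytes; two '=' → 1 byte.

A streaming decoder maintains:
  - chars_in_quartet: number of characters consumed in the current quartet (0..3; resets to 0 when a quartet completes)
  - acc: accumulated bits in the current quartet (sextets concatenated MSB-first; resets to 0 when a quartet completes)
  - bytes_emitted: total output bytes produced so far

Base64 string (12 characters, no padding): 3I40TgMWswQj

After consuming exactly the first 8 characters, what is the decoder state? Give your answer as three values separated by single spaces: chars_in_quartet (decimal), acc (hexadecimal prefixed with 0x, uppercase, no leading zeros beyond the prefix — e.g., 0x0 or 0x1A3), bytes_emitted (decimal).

Answer: 0 0x0 6

Derivation:
After char 0 ('3'=55): chars_in_quartet=1 acc=0x37 bytes_emitted=0
After char 1 ('I'=8): chars_in_quartet=2 acc=0xDC8 bytes_emitted=0
After char 2 ('4'=56): chars_in_quartet=3 acc=0x37238 bytes_emitted=0
After char 3 ('0'=52): chars_in_quartet=4 acc=0xDC8E34 -> emit DC 8E 34, reset; bytes_emitted=3
After char 4 ('T'=19): chars_in_quartet=1 acc=0x13 bytes_emitted=3
After char 5 ('g'=32): chars_in_quartet=2 acc=0x4E0 bytes_emitted=3
After char 6 ('M'=12): chars_in_quartet=3 acc=0x1380C bytes_emitted=3
After char 7 ('W'=22): chars_in_quartet=4 acc=0x4E0316 -> emit 4E 03 16, reset; bytes_emitted=6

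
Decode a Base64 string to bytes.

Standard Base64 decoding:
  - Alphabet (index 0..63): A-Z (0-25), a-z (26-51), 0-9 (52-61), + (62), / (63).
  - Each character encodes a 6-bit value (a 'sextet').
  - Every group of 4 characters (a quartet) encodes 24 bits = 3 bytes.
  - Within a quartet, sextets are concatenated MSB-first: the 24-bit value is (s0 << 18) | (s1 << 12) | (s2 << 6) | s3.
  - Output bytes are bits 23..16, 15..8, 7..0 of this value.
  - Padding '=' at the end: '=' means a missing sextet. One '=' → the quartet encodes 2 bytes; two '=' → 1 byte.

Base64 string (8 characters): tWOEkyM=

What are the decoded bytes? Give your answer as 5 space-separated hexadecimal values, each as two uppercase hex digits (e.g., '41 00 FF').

After char 0 ('t'=45): chars_in_quartet=1 acc=0x2D bytes_emitted=0
After char 1 ('W'=22): chars_in_quartet=2 acc=0xB56 bytes_emitted=0
After char 2 ('O'=14): chars_in_quartet=3 acc=0x2D58E bytes_emitted=0
After char 3 ('E'=4): chars_in_quartet=4 acc=0xB56384 -> emit B5 63 84, reset; bytes_emitted=3
After char 4 ('k'=36): chars_in_quartet=1 acc=0x24 bytes_emitted=3
After char 5 ('y'=50): chars_in_quartet=2 acc=0x932 bytes_emitted=3
After char 6 ('M'=12): chars_in_quartet=3 acc=0x24C8C bytes_emitted=3
Padding '=': partial quartet acc=0x24C8C -> emit 93 23; bytes_emitted=5

Answer: B5 63 84 93 23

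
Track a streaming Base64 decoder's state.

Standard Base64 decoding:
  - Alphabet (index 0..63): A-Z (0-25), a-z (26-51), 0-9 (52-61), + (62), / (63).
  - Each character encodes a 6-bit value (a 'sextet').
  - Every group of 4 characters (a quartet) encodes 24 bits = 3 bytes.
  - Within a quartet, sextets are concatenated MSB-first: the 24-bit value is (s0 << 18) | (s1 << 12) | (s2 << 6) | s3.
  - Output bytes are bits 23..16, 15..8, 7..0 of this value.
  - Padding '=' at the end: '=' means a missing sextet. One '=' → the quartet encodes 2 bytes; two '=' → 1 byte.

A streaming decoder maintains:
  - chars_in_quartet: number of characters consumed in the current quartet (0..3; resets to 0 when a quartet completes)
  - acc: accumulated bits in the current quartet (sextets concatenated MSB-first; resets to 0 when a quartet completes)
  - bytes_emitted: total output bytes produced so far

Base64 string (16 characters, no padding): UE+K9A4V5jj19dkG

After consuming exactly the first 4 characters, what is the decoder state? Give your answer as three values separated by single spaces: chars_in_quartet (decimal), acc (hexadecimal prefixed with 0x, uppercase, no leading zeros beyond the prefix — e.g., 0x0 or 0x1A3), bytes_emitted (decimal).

After char 0 ('U'=20): chars_in_quartet=1 acc=0x14 bytes_emitted=0
After char 1 ('E'=4): chars_in_quartet=2 acc=0x504 bytes_emitted=0
After char 2 ('+'=62): chars_in_quartet=3 acc=0x1413E bytes_emitted=0
After char 3 ('K'=10): chars_in_quartet=4 acc=0x504F8A -> emit 50 4F 8A, reset; bytes_emitted=3

Answer: 0 0x0 3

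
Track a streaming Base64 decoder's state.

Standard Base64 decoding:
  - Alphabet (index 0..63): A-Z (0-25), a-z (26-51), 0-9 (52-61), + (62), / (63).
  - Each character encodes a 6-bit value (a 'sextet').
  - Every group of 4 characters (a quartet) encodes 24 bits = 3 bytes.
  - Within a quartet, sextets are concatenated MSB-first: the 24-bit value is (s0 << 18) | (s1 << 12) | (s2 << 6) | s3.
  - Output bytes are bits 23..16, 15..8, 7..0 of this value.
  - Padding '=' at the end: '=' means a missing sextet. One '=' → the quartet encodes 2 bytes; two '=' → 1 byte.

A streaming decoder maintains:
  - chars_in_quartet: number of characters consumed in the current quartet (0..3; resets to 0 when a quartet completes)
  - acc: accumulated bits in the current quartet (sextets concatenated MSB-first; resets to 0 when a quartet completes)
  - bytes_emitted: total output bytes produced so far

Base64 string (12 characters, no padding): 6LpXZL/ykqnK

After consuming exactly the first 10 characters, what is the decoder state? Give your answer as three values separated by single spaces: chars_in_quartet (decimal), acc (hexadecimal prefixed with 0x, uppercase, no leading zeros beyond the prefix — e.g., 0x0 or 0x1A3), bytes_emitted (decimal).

Answer: 2 0x92A 6

Derivation:
After char 0 ('6'=58): chars_in_quartet=1 acc=0x3A bytes_emitted=0
After char 1 ('L'=11): chars_in_quartet=2 acc=0xE8B bytes_emitted=0
After char 2 ('p'=41): chars_in_quartet=3 acc=0x3A2E9 bytes_emitted=0
After char 3 ('X'=23): chars_in_quartet=4 acc=0xE8BA57 -> emit E8 BA 57, reset; bytes_emitted=3
After char 4 ('Z'=25): chars_in_quartet=1 acc=0x19 bytes_emitted=3
After char 5 ('L'=11): chars_in_quartet=2 acc=0x64B bytes_emitted=3
After char 6 ('/'=63): chars_in_quartet=3 acc=0x192FF bytes_emitted=3
After char 7 ('y'=50): chars_in_quartet=4 acc=0x64BFF2 -> emit 64 BF F2, reset; bytes_emitted=6
After char 8 ('k'=36): chars_in_quartet=1 acc=0x24 bytes_emitted=6
After char 9 ('q'=42): chars_in_quartet=2 acc=0x92A bytes_emitted=6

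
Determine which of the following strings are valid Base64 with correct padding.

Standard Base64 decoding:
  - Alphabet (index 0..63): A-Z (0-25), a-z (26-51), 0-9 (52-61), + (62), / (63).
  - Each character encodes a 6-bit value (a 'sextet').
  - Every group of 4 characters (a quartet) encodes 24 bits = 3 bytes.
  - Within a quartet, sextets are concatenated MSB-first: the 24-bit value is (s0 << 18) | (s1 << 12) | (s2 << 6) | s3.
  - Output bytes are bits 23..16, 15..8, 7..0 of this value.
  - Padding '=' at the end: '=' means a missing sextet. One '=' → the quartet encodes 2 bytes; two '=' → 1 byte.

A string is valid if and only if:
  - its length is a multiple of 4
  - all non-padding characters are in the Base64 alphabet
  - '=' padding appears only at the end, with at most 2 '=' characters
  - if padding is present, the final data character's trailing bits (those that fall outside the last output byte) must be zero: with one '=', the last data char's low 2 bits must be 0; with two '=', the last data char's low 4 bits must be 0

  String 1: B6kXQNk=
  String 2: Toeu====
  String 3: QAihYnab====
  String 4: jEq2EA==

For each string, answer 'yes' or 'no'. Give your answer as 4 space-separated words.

Answer: yes no no yes

Derivation:
String 1: 'B6kXQNk=' → valid
String 2: 'Toeu====' → invalid (4 pad chars (max 2))
String 3: 'QAihYnab====' → invalid (4 pad chars (max 2))
String 4: 'jEq2EA==' → valid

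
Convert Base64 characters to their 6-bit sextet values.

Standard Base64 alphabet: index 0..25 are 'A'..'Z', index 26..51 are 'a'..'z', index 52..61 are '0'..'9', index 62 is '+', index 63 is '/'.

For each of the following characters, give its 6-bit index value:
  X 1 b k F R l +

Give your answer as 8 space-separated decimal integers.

Answer: 23 53 27 36 5 17 37 62

Derivation:
'X': A..Z range, ord('X') − ord('A') = 23
'1': 0..9 range, 52 + ord('1') − ord('0') = 53
'b': a..z range, 26 + ord('b') − ord('a') = 27
'k': a..z range, 26 + ord('k') − ord('a') = 36
'F': A..Z range, ord('F') − ord('A') = 5
'R': A..Z range, ord('R') − ord('A') = 17
'l': a..z range, 26 + ord('l') − ord('a') = 37
'+': index 62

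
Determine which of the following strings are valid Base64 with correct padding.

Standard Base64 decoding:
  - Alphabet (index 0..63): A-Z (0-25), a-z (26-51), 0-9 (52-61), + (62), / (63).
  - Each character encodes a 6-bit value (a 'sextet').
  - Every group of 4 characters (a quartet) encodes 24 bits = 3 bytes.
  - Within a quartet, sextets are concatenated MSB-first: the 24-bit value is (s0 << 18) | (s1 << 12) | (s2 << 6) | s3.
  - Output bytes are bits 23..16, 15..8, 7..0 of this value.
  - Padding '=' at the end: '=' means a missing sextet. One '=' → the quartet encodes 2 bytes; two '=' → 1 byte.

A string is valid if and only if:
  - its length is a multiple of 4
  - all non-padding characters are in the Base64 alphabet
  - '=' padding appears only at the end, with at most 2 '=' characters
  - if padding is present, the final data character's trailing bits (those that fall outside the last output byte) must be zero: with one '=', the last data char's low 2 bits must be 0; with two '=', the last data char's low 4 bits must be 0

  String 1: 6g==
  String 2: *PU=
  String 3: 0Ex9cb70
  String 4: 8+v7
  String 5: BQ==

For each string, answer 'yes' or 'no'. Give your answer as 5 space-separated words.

Answer: yes no yes yes yes

Derivation:
String 1: '6g==' → valid
String 2: '*PU=' → invalid (bad char(s): ['*'])
String 3: '0Ex9cb70' → valid
String 4: '8+v7' → valid
String 5: 'BQ==' → valid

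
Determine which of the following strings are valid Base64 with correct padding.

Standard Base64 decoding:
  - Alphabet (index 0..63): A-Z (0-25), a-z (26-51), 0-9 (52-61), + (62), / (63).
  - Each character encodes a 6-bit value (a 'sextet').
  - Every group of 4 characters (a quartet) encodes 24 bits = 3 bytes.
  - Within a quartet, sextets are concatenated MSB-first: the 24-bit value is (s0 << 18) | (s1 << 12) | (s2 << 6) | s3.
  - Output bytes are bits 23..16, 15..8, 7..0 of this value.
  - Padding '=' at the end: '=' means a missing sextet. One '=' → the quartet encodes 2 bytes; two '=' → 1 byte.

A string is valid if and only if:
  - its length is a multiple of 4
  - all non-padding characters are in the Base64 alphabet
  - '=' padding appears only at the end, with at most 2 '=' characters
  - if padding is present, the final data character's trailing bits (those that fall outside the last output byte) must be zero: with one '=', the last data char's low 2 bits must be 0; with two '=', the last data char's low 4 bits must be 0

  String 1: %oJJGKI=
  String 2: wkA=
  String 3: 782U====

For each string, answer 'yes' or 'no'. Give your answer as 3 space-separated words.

String 1: '%oJJGKI=' → invalid (bad char(s): ['%'])
String 2: 'wkA=' → valid
String 3: '782U====' → invalid (4 pad chars (max 2))

Answer: no yes no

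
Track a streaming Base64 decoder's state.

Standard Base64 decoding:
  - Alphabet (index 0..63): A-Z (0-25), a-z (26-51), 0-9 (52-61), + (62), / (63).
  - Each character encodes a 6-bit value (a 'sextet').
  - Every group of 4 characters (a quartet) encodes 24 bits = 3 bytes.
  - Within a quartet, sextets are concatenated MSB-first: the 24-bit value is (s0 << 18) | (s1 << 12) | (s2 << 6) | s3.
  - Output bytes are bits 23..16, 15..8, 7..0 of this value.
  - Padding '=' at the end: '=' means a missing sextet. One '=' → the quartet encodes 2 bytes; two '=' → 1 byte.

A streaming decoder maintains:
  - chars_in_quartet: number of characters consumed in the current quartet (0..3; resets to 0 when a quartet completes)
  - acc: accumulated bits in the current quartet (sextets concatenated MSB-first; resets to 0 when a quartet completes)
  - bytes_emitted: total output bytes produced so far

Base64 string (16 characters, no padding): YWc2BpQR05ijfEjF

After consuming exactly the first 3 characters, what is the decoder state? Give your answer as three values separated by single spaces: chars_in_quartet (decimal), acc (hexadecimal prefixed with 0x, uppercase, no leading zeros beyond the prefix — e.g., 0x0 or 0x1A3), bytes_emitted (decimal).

After char 0 ('Y'=24): chars_in_quartet=1 acc=0x18 bytes_emitted=0
After char 1 ('W'=22): chars_in_quartet=2 acc=0x616 bytes_emitted=0
After char 2 ('c'=28): chars_in_quartet=3 acc=0x1859C bytes_emitted=0

Answer: 3 0x1859C 0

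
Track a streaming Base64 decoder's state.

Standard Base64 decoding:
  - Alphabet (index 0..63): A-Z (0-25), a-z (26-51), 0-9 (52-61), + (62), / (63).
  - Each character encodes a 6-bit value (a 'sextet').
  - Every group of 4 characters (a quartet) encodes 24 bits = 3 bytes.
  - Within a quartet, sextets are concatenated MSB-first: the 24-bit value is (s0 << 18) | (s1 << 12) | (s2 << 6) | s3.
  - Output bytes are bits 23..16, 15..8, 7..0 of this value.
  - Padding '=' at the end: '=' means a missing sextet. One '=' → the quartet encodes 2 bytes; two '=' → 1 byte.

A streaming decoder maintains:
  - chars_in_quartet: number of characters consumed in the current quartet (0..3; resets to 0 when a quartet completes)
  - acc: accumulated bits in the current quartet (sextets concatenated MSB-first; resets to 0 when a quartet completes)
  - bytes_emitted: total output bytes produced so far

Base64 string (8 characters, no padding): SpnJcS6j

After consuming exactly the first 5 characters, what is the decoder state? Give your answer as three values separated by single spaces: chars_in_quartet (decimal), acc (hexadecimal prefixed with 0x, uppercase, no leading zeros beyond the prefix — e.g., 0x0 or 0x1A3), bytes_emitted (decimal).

After char 0 ('S'=18): chars_in_quartet=1 acc=0x12 bytes_emitted=0
After char 1 ('p'=41): chars_in_quartet=2 acc=0x4A9 bytes_emitted=0
After char 2 ('n'=39): chars_in_quartet=3 acc=0x12A67 bytes_emitted=0
After char 3 ('J'=9): chars_in_quartet=4 acc=0x4A99C9 -> emit 4A 99 C9, reset; bytes_emitted=3
After char 4 ('c'=28): chars_in_quartet=1 acc=0x1C bytes_emitted=3

Answer: 1 0x1C 3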